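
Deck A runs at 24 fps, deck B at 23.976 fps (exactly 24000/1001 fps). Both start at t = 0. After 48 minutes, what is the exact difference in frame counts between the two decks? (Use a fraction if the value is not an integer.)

69120/1001 frames

48 min = 2880 s.
A emits 24 × 2880 = 69120 frames; B emits 24000/1001 × 2880 = 69120000/1001.
Difference = 69120/1001 frames (≈ 69.0509); B is behind A.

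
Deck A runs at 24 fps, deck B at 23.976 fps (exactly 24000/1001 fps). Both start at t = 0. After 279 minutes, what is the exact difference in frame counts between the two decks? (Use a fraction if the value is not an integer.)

401760/1001 frames

279 min = 16740 s.
A emits 24 × 16740 = 401760 frames; B emits 24000/1001 × 16740 = 401760000/1001.
Difference = 401760/1001 frames (≈ 401.3586); B is behind A.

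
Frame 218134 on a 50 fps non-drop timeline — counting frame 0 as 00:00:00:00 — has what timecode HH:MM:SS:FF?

218134 ÷ 50 = 4362 full seconds, remainder 34 frames.
4362 s = 1 h 12 min 42 s.
Timecode: 01:12:42:34.

01:12:42:34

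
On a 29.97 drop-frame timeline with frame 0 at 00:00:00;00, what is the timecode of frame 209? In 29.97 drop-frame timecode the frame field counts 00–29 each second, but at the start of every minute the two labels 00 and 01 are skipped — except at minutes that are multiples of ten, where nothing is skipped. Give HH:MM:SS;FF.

00:00:06;29

Each 10-minute DF block holds 10 × 60 × 30 − 9 × 2 = 17982 frames. 209 ÷ 17982 → 0 full blocks, remainder 209.
Within the partial block the first minute is 1800 frames and each further minute 1798, so 0 further minute boundaries passed. Total skipped labels = 18 × 0 + 2 × 0 = 0.
Non-drop label index = 209 + 0 = 209; at 30 labels/s that is 00:00:06:29, i.e. DF 00:00:06;29.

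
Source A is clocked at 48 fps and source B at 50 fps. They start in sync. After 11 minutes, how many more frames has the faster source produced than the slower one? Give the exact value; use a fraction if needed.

1320 frames

11 min = 660 s.
A emits 48 × 660 = 31680 frames; B emits 50 × 660 = 33000.
Difference = 1320 frames; B is ahead of A.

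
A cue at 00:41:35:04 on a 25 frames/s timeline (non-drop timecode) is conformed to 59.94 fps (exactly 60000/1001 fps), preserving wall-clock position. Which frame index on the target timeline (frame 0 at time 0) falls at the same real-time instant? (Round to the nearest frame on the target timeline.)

frame 149560

Source frame index: (0×3600 + 41×60 + 35) × 25 + 4 = 62379.
Real time: 62379 / (25) = 62379/25 s.
Target frame: (62379/25) × (60000/1001) = 149709600/1001 ≈ 149560.040 → 149560.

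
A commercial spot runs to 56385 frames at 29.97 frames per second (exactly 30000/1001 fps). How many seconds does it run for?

Running time = 56385 / (30000/1001) = 1881.3795 s.

1881.3795 seconds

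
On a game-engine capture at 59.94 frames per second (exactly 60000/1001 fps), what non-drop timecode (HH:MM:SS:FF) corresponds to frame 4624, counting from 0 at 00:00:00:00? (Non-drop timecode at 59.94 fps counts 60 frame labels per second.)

00:01:17:04

4624 ÷ 60 = 77 full seconds, remainder 4 frames.
77 s = 0 h 1 min 17 s.
Timecode: 00:01:17:04.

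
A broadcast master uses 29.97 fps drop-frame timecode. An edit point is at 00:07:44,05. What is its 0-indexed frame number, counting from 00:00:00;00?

13911

As if non-drop at 30 labels/s: (0 × 3600 + 7 × 60 + 44) × 30 + 5 = 13925.
Minute boundaries passed: 7; those not divisible by 10: 7 − 0 = 7; dropped labels = 2 × 7 = 14.
Actual frame index = 13925 − 14 = 13911.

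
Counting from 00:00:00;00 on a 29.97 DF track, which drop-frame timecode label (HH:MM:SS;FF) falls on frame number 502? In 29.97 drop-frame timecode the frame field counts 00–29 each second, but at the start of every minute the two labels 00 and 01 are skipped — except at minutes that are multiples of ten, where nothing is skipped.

Each 10-minute DF block holds 10 × 60 × 30 − 9 × 2 = 17982 frames. 502 ÷ 17982 → 0 full blocks, remainder 502.
Within the partial block the first minute is 1800 frames and each further minute 1798, so 0 further minute boundaries passed. Total skipped labels = 18 × 0 + 2 × 0 = 0.
Non-drop label index = 502 + 0 = 502; at 30 labels/s that is 00:00:16:22, i.e. DF 00:00:16;22.

00:00:16;22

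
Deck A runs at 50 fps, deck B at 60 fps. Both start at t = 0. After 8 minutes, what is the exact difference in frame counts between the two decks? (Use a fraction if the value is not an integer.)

4800 frames

8 min = 480 s.
A emits 50 × 480 = 24000 frames; B emits 60 × 480 = 28800.
Difference = 4800 frames; B is ahead of A.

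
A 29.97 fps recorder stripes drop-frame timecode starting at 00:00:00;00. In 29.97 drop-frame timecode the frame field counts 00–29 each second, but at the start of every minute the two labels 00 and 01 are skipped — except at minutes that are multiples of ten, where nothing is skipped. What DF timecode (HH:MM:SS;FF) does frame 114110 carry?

Ten DF minutes hold 17982 frames, so frame 114110 lies in block 6 (frames 107892–125873) with 6218 frames into that block.
The block's first minute is 1800 frames and the rest 1798 each; 6218 frames reaches minute 3, so 6 × 18 + 3 × 2 = 114 labels have been skipped so far.
Adding those back, label number 114110 + 114 = 114224 at 30 labels/s is 3807 s + 14 f = 1 h 3 min 27 s frame 14, i.e. 01:03:27;14.

01:03:27;14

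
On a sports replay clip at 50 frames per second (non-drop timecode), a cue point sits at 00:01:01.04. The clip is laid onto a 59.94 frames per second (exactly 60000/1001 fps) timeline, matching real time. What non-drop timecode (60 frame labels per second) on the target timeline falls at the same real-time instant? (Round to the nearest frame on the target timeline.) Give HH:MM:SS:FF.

Source frame index: (0×3600 + 1×60 + 1) × 50 + 4 = 3054.
Real time: 3054 / (50) = 1527/25 s.
Target frame: (1527/25) × (60000/1001) = 3664800/1001 ≈ 3661.139 → 3661.
At 60 labels/s: frame 3661 → 00:01:01:01.

00:01:01:01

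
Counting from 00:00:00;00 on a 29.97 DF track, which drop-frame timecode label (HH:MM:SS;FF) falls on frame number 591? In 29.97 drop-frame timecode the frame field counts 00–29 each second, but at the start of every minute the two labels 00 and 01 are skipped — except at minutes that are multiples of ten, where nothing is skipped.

Ten DF minutes hold 17982 frames, so frame 591 lies in block 0 (frames 0–17981) with 591 frames into that block.
The block's first minute is 1800 frames and the rest 1798 each; 591 frames reaches minute 0, so 0 × 18 + 0 × 2 = 0 labels have been skipped so far.
Adding those back, label number 591 + 0 = 591 at 30 labels/s is 19 s + 21 f = 0 h 0 min 19 s frame 21, i.e. 00:00:19;21.

00:00:19;21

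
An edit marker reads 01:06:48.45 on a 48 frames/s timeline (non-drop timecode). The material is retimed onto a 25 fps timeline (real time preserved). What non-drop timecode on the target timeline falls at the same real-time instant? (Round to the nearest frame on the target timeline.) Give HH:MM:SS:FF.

01:06:48:23

Source frame index: (1×3600 + 6×60 + 48) × 48 + 45 = 192429.
Real time: 192429 / (48) = 64143/16 s.
Target frame: (64143/16) × (25) = 1603575/16 ≈ 100223.438 → 100223.
At 25 labels/s: frame 100223 → 01:06:48:23.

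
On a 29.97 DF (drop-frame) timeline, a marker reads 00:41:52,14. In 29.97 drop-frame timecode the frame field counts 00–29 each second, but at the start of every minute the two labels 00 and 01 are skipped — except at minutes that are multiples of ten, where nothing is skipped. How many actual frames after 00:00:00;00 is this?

75300

As if non-drop at 30 labels/s: (0 × 3600 + 41 × 60 + 52) × 30 + 14 = 75374.
Minute boundaries passed: 41; those not divisible by 10: 41 − 4 = 37; dropped labels = 2 × 37 = 74.
Actual frame index = 75374 − 74 = 75300.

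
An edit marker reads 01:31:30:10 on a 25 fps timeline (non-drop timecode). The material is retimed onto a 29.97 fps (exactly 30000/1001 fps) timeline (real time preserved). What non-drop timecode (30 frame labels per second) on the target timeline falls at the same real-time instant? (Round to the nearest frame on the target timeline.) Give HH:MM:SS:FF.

Source frame index: (1×3600 + 31×60 + 30) × 25 + 10 = 137260.
Real time: 137260 / (25) = 27452/5 s.
Target frame: (27452/5) × (30000/1001) = 164712000/1001 ≈ 164547.453 → 164547.
At 30 labels/s: frame 164547 → 01:31:24:27.

01:31:24:27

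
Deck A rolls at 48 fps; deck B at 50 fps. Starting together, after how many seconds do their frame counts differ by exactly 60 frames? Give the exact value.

The gap grows by |50 − 48| = 2 frames per second.
Time for a 60-frame gap: 60 ÷ (2) = 30 s.

30 seconds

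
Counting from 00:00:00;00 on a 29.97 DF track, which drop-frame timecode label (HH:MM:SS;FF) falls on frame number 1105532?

Each 10-minute DF block holds 10 × 60 × 30 − 9 × 2 = 17982 frames. 1105532 ÷ 17982 → 61 full blocks, remainder 8630.
Within the partial block the first minute is 1800 frames and each further minute 1798, so 4 further minute boundaries passed. Total skipped labels = 18 × 61 + 2 × 4 = 1106.
Non-drop label index = 1105532 + 1106 = 1106638; at 30 labels/s that is 10:14:47:28, i.e. DF 10:14:47;28.

10:14:47;28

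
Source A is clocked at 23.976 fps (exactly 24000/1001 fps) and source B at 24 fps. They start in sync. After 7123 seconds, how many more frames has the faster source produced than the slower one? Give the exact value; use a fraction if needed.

A emits 24000/1001 × 7123 = 170952000/1001 frames; B emits 24 × 7123 = 170952.
Difference = 170952/1001 frames (≈ 170.7812); B is ahead of A.

170952/1001 frames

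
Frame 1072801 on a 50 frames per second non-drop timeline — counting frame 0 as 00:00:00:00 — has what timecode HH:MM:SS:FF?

1072801 ÷ 50 = 21456 full seconds, remainder 1 frame.
21456 s = 5 h 57 min 36 s.
Timecode: 05:57:36:01.

05:57:36:01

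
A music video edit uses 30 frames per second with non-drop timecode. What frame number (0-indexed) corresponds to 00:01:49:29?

3299

Total seconds to the label: (0 × 3600 + 1 × 60 + 49) = 109.
Frame index = 109 × 30 + 29 = 3299.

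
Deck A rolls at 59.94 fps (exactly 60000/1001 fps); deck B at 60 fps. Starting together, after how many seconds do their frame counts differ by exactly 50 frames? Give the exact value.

5005/6 seconds

The gap grows by |60 − 60000/1001| = 60/1001 frames per second.
Time for a 50-frame gap: 50 ÷ (60/1001) = 5005/6 s.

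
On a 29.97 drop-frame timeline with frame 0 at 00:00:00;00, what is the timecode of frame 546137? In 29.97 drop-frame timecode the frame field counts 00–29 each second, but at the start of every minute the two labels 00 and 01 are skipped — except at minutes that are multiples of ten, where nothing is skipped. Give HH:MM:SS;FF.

Each 10-minute DF block holds 10 × 60 × 30 − 9 × 2 = 17982 frames. 546137 ÷ 17982 → 30 full blocks, remainder 6677.
Within the partial block the first minute is 1800 frames and each further minute 1798, so 3 further minute boundaries passed. Total skipped labels = 18 × 30 + 2 × 3 = 546.
Non-drop label index = 546137 + 546 = 546683; at 30 labels/s that is 05:03:42:23, i.e. DF 05:03:42;23.

05:03:42;23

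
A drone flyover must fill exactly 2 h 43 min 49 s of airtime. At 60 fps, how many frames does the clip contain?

589740 frames

2 h 43 min 49 s = 9829 s.
Frames = 9829 × 60 = 589740.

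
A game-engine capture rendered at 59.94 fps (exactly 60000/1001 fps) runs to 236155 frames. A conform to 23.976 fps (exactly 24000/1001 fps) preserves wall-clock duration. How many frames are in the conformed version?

Target frames = source frames × (target rate / source rate) = 236155 × (24000/1001)/(60000/1001) = 236155 × 2/5 = 94462.

94462 frames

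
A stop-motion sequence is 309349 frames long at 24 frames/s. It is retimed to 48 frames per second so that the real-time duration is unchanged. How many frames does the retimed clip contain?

Target frames = source frames × (target rate / source rate) = 309349 × (48)/(24) = 309349 × 2 = 618698.

618698 frames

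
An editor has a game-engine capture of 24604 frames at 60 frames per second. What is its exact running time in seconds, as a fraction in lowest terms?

6151/15 seconds

Running time = 24604 ÷ (60) = 24604 × 1/60 = 6151/15 s.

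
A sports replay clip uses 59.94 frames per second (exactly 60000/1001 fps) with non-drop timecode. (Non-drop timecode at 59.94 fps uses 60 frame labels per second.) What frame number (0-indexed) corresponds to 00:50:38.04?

Total seconds to the label: (0 × 3600 + 50 × 60 + 38) = 3038.
Frame index = 3038 × 60 + 4 = 182284.

frame 182284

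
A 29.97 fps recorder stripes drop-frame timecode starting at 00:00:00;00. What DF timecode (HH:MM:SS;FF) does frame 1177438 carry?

Each 10-minute DF block holds 10 × 60 × 30 − 9 × 2 = 17982 frames. 1177438 ÷ 17982 → 65 full blocks, remainder 8608.
Within the partial block the first minute is 1800 frames and each further minute 1798, so 4 further minute boundaries passed. Total skipped labels = 18 × 65 + 2 × 4 = 1178.
Non-drop label index = 1177438 + 1178 = 1178616; at 30 labels/s that is 10:54:47:06, i.e. DF 10:54:47;06.

10:54:47;06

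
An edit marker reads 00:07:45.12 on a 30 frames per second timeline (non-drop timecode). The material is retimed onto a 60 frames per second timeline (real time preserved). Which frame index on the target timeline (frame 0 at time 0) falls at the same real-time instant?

Source frame index: (0×3600 + 7×60 + 45) × 30 + 12 = 13962.
Real time: 13962 / (30) = 2327/5 s.
Target frame: (2327/5) × (60) = 27924.

frame 27924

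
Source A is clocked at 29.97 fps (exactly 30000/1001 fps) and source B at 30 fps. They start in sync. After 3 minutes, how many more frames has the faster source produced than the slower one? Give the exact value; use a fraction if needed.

5400/1001 frames

3 min = 180 s.
A emits 30000/1001 × 180 = 5400000/1001 frames; B emits 30 × 180 = 5400.
Difference = 5400/1001 frames (≈ 5.3946); B is ahead of A.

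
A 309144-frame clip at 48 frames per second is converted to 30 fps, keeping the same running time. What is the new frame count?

Target frames = source frames × (target rate / source rate) = 309144 × (30)/(48) = 309144 × 5/8 = 193215.

193215 frames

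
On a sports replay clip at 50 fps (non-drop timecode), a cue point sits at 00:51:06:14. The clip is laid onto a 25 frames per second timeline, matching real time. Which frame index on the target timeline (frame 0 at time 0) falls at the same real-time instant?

frame 76657

Source frame index: (0×3600 + 51×60 + 6) × 50 + 14 = 153314.
Real time: 153314 / (50) = 76657/25 s.
Target frame: (76657/25) × (25) = 76657.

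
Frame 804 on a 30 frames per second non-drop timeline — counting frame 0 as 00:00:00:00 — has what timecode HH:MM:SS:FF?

804 ÷ 30 = 26 full seconds, remainder 24 frames.
26 s = 0 h 0 min 26 s.
Timecode: 00:00:26:24.

00:00:26:24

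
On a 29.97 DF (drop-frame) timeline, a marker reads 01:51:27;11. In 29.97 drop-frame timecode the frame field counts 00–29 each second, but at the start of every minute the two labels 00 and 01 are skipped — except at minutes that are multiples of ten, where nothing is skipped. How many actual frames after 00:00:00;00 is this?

200421

Complete 10-minute blocks: 11, each 17982 frames → 197802.
Remaining 1 whole minute in the current block: 1800 + 0 × 1798 = 1800 frames.
Within the current minute: 27 × 30 + 11 − 2 = 819 (labels ;00/;01 skipped at this minute). Total = 197802 + 1800 + 819 = 200421.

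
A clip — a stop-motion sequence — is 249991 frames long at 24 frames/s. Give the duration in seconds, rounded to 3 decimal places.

Running time = 249991 × 1/24 = 249991/24 s ≈ 10416.292 s.

10416.292 seconds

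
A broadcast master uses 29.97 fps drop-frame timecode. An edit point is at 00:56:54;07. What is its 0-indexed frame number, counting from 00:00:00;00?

Complete 10-minute blocks: 5, each 17982 frames → 89910.
Remaining 6 whole minutes in the current block: 1800 + 5 × 1798 = 10790 frames.
Within the current minute: 54 × 30 + 7 − 2 = 1625 (labels ;00/;01 skipped at this minute). Total = 89910 + 10790 + 1625 = 102325.

102325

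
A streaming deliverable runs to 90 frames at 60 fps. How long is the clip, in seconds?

Running time = 90 / (60) = 1.5 s.

1.5 seconds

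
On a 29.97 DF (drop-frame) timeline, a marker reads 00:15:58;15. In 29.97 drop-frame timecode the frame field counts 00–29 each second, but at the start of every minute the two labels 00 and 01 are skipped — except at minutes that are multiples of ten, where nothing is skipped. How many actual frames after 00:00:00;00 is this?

28727

As if non-drop at 30 labels/s: (0 × 3600 + 15 × 60 + 58) × 30 + 15 = 28755.
Minute boundaries passed: 15; those not divisible by 10: 15 − 1 = 14; dropped labels = 2 × 14 = 28.
Actual frame index = 28755 − 28 = 28727.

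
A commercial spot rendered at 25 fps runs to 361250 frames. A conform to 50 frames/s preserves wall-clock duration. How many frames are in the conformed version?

Target frames = source frames × (target rate / source rate) = 361250 × (50)/(25) = 361250 × 2 = 722500.

722500 frames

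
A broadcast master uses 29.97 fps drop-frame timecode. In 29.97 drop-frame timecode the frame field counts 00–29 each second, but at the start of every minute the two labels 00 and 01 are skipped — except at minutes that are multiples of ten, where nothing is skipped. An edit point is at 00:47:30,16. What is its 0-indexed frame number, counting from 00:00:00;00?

85430

Complete 10-minute blocks: 4, each 17982 frames → 71928.
Remaining 7 whole minutes in the current block: 1800 + 6 × 1798 = 12588 frames.
Within the current minute: 30 × 30 + 16 − 2 = 914 (labels ;00/;01 skipped at this minute). Total = 71928 + 12588 + 914 = 85430.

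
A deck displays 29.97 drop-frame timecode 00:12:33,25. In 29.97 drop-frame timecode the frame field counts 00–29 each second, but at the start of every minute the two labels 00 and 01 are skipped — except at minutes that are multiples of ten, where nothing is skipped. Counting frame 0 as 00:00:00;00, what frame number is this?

22593

As if non-drop at 30 labels/s: (0 × 3600 + 12 × 60 + 33) × 30 + 25 = 22615.
Minute boundaries passed: 12; those not divisible by 10: 12 − 1 = 11; dropped labels = 2 × 11 = 22.
Actual frame index = 22615 − 22 = 22593.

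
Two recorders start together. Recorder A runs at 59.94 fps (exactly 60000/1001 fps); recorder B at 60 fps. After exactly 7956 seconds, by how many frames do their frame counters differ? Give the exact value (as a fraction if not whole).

36720/77 frames

A emits 60000/1001 × 7956 = 36720000/77 frames; B emits 60 × 7956 = 477360.
Difference = 36720/77 frames (≈ 476.8831); B is ahead of A.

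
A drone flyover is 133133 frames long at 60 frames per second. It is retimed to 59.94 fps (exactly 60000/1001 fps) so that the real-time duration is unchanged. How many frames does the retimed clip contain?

133000 frames

Target frames = source frames × (target rate / source rate) = 133133 × (60000/1001)/(60) = 133133 × 1000/1001 = 133000.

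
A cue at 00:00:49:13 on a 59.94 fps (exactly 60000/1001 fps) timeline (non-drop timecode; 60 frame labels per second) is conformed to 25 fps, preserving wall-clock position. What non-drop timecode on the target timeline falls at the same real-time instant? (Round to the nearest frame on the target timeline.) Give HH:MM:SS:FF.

00:00:49:07

Source frame index: (0×3600 + 0×60 + 49) × 60 + 13 = 2953.
Real time: 2953 / (60000/1001) = 2955953/60000 s.
Target frame: (2955953/60000) × (25) = 2955953/2400 ≈ 1231.647 → 1232.
At 25 labels/s: frame 1232 → 00:00:49:07.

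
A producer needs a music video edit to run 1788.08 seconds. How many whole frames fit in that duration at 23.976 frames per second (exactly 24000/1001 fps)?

42871 frames

Frames = 1788.08 × 24000/1001 = 6130560/143 ≈ 42871.0490.
Complete frames: 42871.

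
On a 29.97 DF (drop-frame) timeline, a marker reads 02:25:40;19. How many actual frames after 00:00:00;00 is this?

261957

As if non-drop at 30 labels/s: (2 × 3600 + 25 × 60 + 40) × 30 + 19 = 262219.
Minute boundaries passed: 145; those not divisible by 10: 145 − 14 = 131; dropped labels = 2 × 131 = 262.
Actual frame index = 262219 − 262 = 261957.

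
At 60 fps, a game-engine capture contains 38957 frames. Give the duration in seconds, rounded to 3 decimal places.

649.283 seconds

Running time = 38957 × 1/60 = 38957/60 s ≈ 649.283 s.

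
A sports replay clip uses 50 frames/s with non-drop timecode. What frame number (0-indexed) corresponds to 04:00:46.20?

722320

Total seconds to the label: (4 × 3600 + 0 × 60 + 46) = 14446.
Frame index = 14446 × 50 + 20 = 722320.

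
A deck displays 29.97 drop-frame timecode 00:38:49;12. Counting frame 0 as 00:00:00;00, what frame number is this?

69812

Complete 10-minute blocks: 3, each 17982 frames → 53946.
Remaining 8 whole minutes in the current block: 1800 + 7 × 1798 = 14386 frames.
Within the current minute: 49 × 30 + 12 − 2 = 1480 (labels ;00/;01 skipped at this minute). Total = 53946 + 14386 + 1480 = 69812.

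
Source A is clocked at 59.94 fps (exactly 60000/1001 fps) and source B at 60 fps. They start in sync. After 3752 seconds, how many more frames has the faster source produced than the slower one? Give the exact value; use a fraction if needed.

32160/143 frames

A emits 60000/1001 × 3752 = 32160000/143 frames; B emits 60 × 3752 = 225120.
Difference = 32160/143 frames (≈ 224.8951); B is ahead of A.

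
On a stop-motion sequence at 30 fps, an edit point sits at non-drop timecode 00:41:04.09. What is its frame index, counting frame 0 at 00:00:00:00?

Total seconds to the label: (0 × 3600 + 41 × 60 + 4) = 2464.
Frame index = 2464 × 30 + 9 = 73929.

frame 73929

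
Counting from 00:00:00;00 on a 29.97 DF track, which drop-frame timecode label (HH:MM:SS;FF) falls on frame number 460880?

Ten DF minutes hold 17982 frames, so frame 460880 lies in block 25 (frames 449550–467531) with 11330 frames into that block.
The block's first minute is 1800 frames and the rest 1798 each; 11330 frames reaches minute 6, so 25 × 18 + 6 × 2 = 462 labels have been skipped so far.
Adding those back, label number 460880 + 462 = 461342 at 30 labels/s is 15378 s + 2 f = 4 h 16 min 18 s frame 2, i.e. 04:16:18;02.

04:16:18;02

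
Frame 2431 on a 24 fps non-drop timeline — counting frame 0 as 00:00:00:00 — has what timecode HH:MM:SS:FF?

00:01:41:07

2431 ÷ 24 = 101 full seconds, remainder 7 frames.
101 s = 0 h 1 min 41 s.
Timecode: 00:01:41:07.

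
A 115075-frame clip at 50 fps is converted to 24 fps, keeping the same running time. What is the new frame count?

55236 frames

Target frames = source frames × (target rate / source rate) = 115075 × (24)/(50) = 115075 × 12/25 = 55236.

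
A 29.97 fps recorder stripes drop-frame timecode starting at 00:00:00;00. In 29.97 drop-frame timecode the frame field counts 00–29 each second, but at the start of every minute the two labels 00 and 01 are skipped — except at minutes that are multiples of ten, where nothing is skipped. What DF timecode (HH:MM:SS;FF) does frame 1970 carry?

Each 10-minute DF block holds 10 × 60 × 30 − 9 × 2 = 17982 frames. 1970 ÷ 17982 → 0 full blocks, remainder 1970.
Within the partial block the first minute is 1800 frames and each further minute 1798, so 1 further minute boundary passed. Total skipped labels = 18 × 0 + 2 × 1 = 2.
Non-drop label index = 1970 + 2 = 1972; at 30 labels/s that is 00:01:05:22, i.e. DF 00:01:05;22.

00:01:05;22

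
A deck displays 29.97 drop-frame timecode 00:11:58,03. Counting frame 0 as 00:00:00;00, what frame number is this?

21523

As if non-drop at 30 labels/s: (0 × 3600 + 11 × 60 + 58) × 30 + 3 = 21543.
Minute boundaries passed: 11; those not divisible by 10: 11 − 1 = 10; dropped labels = 2 × 10 = 20.
Actual frame index = 21543 − 20 = 21523.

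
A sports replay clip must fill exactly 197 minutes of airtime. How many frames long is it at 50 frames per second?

591000 frames

197 min = 11820 s.
Frames = 11820 × 50 = 591000.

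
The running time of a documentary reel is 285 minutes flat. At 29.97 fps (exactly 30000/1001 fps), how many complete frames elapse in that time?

512487 frames

285 min = 17100 s.
Frames = 17100 × 30000/1001 = 513000000/1001 ≈ 512487.5125.
Complete frames: 512487.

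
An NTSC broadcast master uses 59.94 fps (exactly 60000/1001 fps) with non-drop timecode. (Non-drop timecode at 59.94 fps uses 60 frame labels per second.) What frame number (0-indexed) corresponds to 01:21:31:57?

Total seconds to the label: (1 × 3600 + 21 × 60 + 31) = 4891.
Frame index = 4891 × 60 + 57 = 293517.

frame 293517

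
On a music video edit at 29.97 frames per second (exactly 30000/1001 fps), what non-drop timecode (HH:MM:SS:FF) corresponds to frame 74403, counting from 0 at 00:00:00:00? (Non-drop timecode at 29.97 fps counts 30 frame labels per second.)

00:41:20:03

74403 ÷ 30 = 2480 full seconds, remainder 3 frames.
2480 s = 0 h 41 min 20 s.
Timecode: 00:41:20:03.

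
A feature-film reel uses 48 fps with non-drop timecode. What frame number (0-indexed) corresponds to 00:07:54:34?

Total seconds to the label: (0 × 3600 + 7 × 60 + 54) = 474.
Frame index = 474 × 48 + 34 = 22786.

frame 22786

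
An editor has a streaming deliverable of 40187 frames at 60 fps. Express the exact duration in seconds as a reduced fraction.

Running time = 40187 ÷ (60) = 40187 × 1/60 = 40187/60 s.

40187/60 seconds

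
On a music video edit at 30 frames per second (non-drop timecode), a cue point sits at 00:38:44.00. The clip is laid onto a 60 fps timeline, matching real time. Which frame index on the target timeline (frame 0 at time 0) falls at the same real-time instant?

Source frame index: (0×3600 + 38×60 + 44) × 30 + 0 = 69720.
Real time: 69720 / (30) = 2324 s.
Target frame: (2324) × (60) = 139440.

frame 139440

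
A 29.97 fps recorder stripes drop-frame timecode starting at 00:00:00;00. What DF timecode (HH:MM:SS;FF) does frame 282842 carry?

Each 10-minute DF block holds 10 × 60 × 30 − 9 × 2 = 17982 frames. 282842 ÷ 17982 → 15 full blocks, remainder 13112.
Within the partial block the first minute is 1800 frames and each further minute 1798, so 7 further minute boundaries passed. Total skipped labels = 18 × 15 + 2 × 7 = 284.
Non-drop label index = 282842 + 284 = 283126; at 30 labels/s that is 02:37:17:16, i.e. DF 02:37:17;16.

02:37:17;16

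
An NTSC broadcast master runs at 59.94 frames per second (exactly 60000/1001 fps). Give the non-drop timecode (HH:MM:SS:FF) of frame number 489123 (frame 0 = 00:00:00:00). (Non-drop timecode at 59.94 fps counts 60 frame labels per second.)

489123 ÷ 60 = 8152 full seconds, remainder 3 frames.
8152 s = 2 h 15 min 52 s.
Timecode: 02:15:52:03.

02:15:52:03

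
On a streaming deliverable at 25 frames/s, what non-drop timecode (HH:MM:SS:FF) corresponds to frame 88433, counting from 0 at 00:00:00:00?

00:58:57:08

88433 ÷ 25 = 3537 full seconds, remainder 8 frames.
3537 s = 0 h 58 min 57 s.
Timecode: 00:58:57:08.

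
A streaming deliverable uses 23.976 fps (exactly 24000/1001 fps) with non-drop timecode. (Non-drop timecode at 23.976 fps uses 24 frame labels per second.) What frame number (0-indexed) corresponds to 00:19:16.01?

Total seconds to the label: (0 × 3600 + 19 × 60 + 16) = 1156.
Frame index = 1156 × 24 + 1 = 27745.

27745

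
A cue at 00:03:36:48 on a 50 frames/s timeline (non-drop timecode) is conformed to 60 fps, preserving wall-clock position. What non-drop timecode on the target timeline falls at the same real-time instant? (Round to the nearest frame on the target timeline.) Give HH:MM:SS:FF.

00:03:36:58

Source frame index: (0×3600 + 3×60 + 36) × 50 + 48 = 10848.
Real time: 10848 / (50) = 5424/25 s.
Target frame: (5424/25) × (60) = 65088/5 ≈ 13017.600 → 13018.
At 60 labels/s: frame 13018 → 00:03:36:58.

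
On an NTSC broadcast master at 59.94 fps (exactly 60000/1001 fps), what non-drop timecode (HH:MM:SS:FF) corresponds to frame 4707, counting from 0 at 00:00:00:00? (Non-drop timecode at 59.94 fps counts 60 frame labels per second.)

4707 ÷ 60 = 78 full seconds, remainder 27 frames.
78 s = 0 h 1 min 18 s.
Timecode: 00:01:18:27.

00:01:18:27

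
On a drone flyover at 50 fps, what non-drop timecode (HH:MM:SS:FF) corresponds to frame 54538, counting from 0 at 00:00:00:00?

54538 ÷ 50 = 1090 full seconds, remainder 38 frames.
1090 s = 0 h 18 min 10 s.
Timecode: 00:18:10:38.

00:18:10:38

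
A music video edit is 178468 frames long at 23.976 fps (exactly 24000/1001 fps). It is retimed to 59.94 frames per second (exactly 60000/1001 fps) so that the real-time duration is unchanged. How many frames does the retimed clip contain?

446170 frames

Target frames = source frames × (target rate / source rate) = 178468 × (60000/1001)/(24000/1001) = 178468 × 5/2 = 446170.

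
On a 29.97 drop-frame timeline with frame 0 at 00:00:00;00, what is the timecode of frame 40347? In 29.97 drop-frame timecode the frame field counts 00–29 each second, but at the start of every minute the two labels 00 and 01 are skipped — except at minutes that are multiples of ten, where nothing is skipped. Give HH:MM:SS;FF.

Ten DF minutes hold 17982 frames, so frame 40347 lies in block 2 (frames 35964–53945) with 4383 frames into that block.
The block's first minute is 1800 frames and the rest 1798 each; 4383 frames reaches minute 2, so 2 × 18 + 2 × 2 = 40 labels have been skipped so far.
Adding those back, label number 40347 + 40 = 40387 at 30 labels/s is 1346 s + 7 f = 0 h 22 min 26 s frame 7, i.e. 00:22:26;07.

00:22:26;07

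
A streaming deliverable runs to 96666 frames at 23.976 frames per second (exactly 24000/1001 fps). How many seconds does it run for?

Running time = 96666 / (24000/1001) = 4031.77775 s.

4031.77775 seconds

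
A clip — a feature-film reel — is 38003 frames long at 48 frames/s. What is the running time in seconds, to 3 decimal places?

Running time = 38003 × 1/48 = 38003/48 s ≈ 791.729 s.

791.729 seconds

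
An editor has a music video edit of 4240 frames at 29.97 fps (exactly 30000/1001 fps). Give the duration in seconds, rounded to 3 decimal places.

Running time = 4240 × 1001/30000 = 53053/375 s ≈ 141.475 s.

141.475 seconds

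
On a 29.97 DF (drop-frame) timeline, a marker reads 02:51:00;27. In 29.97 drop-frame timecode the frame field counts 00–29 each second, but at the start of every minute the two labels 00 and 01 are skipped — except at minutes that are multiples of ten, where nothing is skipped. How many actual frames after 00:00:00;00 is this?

As if non-drop at 30 labels/s: (2 × 3600 + 51 × 60 + 0) × 30 + 27 = 307827.
Minute boundaries passed: 171; those not divisible by 10: 171 − 17 = 154; dropped labels = 2 × 154 = 308.
Actual frame index = 307827 − 308 = 307519.

307519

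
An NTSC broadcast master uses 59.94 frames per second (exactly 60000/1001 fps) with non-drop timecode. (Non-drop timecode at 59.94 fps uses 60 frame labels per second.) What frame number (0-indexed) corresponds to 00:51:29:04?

Total seconds to the label: (0 × 3600 + 51 × 60 + 29) = 3089.
Frame index = 3089 × 60 + 4 = 185344.

frame 185344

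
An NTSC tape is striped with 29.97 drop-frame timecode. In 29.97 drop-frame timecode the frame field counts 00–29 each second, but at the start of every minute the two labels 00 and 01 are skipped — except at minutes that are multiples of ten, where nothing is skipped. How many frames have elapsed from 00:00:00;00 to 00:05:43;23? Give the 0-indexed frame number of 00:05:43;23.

10303

As if non-drop at 30 labels/s: (0 × 3600 + 5 × 60 + 43) × 30 + 23 = 10313.
Minute boundaries passed: 5; those not divisible by 10: 5 − 0 = 5; dropped labels = 2 × 5 = 10.
Actual frame index = 10313 − 10 = 10303.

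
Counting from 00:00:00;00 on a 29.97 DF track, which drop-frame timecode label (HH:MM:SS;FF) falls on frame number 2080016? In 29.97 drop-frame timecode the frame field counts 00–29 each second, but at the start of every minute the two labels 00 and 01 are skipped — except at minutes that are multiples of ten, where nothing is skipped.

Each 10-minute DF block holds 10 × 60 × 30 − 9 × 2 = 17982 frames. 2080016 ÷ 17982 → 115 full blocks, remainder 12086.
Within the partial block the first minute is 1800 frames and each further minute 1798, so 6 further minute boundaries passed. Total skipped labels = 18 × 115 + 2 × 6 = 2082.
Non-drop label index = 2080016 + 2082 = 2082098; at 30 labels/s that is 19:16:43:08, i.e. DF 19:16:43;08.

19:16:43;08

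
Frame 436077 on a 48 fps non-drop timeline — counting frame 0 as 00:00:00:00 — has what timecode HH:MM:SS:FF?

02:31:24:45

436077 ÷ 48 = 9084 full seconds, remainder 45 frames.
9084 s = 2 h 31 min 24 s.
Timecode: 02:31:24:45.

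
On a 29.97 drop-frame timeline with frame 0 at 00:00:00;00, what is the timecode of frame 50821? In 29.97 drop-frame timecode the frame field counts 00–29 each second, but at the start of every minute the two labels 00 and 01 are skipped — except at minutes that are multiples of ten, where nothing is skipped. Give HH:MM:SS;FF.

Each 10-minute DF block holds 10 × 60 × 30 − 9 × 2 = 17982 frames. 50821 ÷ 17982 → 2 full blocks, remainder 14857.
Within the partial block the first minute is 1800 frames and each further minute 1798, so 8 further minute boundaries passed. Total skipped labels = 18 × 2 + 2 × 8 = 52.
Non-drop label index = 50821 + 52 = 50873; at 30 labels/s that is 00:28:15:23, i.e. DF 00:28:15;23.

00:28:15;23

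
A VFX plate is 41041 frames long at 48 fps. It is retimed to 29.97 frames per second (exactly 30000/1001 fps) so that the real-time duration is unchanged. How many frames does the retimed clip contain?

Target frames = source frames × (target rate / source rate) = 41041 × (30000/1001)/(48) = 41041 × 625/1001 = 25625.

25625 frames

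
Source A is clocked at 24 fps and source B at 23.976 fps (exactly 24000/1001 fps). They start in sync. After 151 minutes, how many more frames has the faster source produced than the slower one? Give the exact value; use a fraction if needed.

151 min = 9060 s.
A emits 24 × 9060 = 217440 frames; B emits 24000/1001 × 9060 = 217440000/1001.
Difference = 217440/1001 frames (≈ 217.2228); B is behind A.

217440/1001 frames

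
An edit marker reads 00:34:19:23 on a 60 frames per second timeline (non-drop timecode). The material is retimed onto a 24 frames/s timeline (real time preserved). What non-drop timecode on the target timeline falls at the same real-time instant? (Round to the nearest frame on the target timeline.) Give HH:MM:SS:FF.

Source frame index: (0×3600 + 34×60 + 19) × 60 + 23 = 123563.
Real time: 123563 / (60) = 123563/60 s.
Target frame: (123563/60) × (24) = 247126/5 ≈ 49425.200 → 49425.
At 24 labels/s: frame 49425 → 00:34:19:09.

00:34:19:09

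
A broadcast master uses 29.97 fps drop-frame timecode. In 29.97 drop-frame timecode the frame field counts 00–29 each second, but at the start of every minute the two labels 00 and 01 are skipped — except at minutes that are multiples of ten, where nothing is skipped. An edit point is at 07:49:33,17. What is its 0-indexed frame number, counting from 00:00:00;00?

As if non-drop at 30 labels/s: (7 × 3600 + 49 × 60 + 33) × 30 + 17 = 845207.
Minute boundaries passed: 469; those not divisible by 10: 469 − 46 = 423; dropped labels = 2 × 423 = 846.
Actual frame index = 845207 − 846 = 844361.

844361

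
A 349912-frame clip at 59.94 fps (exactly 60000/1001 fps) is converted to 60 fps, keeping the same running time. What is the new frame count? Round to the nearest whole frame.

350262 frames

Frames at target rate = 349912 × (60) / (60000/1001) = 43782739/125 ≈ 350261.912.
Nearest whole frame: 350262.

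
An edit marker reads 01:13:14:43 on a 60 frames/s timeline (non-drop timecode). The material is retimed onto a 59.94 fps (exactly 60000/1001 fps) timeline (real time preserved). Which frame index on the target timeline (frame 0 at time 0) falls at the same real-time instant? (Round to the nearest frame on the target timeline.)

Source frame index: (1×3600 + 13×60 + 14) × 60 + 43 = 263683.
Real time: 263683 / (60) = 263683/60 s.
Target frame: (263683/60) × (60000/1001) = 37669000/143 ≈ 263419.580 → 263420.

frame 263420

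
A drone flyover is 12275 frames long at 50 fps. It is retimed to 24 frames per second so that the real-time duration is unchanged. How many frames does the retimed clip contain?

Target frames = source frames × (target rate / source rate) = 12275 × (24)/(50) = 12275 × 12/25 = 5892.

5892 frames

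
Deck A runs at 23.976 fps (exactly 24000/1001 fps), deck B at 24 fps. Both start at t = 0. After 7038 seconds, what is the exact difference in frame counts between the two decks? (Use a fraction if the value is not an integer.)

168912/1001 frames

A emits 24000/1001 × 7038 = 168912000/1001 frames; B emits 24 × 7038 = 168912.
Difference = 168912/1001 frames (≈ 168.7433); B is ahead of A.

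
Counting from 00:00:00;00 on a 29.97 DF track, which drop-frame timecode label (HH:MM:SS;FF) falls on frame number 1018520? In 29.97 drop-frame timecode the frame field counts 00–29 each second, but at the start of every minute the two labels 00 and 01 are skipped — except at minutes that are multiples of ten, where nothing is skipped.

09:26:24;20

Each 10-minute DF block holds 10 × 60 × 30 − 9 × 2 = 17982 frames. 1018520 ÷ 17982 → 56 full blocks, remainder 11528.
Within the partial block the first minute is 1800 frames and each further minute 1798, so 6 further minute boundaries passed. Total skipped labels = 18 × 56 + 2 × 6 = 1020.
Non-drop label index = 1018520 + 1020 = 1019540; at 30 labels/s that is 09:26:24:20, i.e. DF 09:26:24;20.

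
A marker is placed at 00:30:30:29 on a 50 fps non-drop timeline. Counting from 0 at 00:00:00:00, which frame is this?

Total seconds to the label: (0 × 3600 + 30 × 60 + 30) = 1830.
Frame index = 1830 × 50 + 29 = 91529.

91529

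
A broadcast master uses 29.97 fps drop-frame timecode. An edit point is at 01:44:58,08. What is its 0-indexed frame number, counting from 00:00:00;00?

Complete 10-minute blocks: 10, each 17982 frames → 179820.
Remaining 4 whole minutes in the current block: 1800 + 3 × 1798 = 7194 frames.
Within the current minute: 58 × 30 + 8 − 2 = 1746 (labels ;00/;01 skipped at this minute). Total = 179820 + 7194 + 1746 = 188760.

188760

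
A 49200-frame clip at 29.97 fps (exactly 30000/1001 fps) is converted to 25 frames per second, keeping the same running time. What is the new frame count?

Target frames = source frames × (target rate / source rate) = 49200 × (25)/(30000/1001) = 49200 × 1001/1200 = 41041.

41041 frames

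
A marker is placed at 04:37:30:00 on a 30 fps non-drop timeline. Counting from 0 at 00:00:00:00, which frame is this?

frame 499500

Total seconds to the label: (4 × 3600 + 37 × 60 + 30) = 16650.
Frame index = 16650 × 30 + 0 = 499500.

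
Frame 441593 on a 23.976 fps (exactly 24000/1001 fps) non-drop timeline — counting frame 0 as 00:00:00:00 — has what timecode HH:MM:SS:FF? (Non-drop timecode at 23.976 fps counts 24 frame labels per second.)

441593 ÷ 24 = 18399 full seconds, remainder 17 frames.
18399 s = 5 h 6 min 39 s.
Timecode: 05:06:39:17.

05:06:39:17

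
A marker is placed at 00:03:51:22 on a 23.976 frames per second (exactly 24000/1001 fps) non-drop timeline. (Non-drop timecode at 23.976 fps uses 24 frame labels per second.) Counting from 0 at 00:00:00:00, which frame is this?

Total seconds to the label: (0 × 3600 + 3 × 60 + 51) = 231.
Frame index = 231 × 24 + 22 = 5566.

5566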